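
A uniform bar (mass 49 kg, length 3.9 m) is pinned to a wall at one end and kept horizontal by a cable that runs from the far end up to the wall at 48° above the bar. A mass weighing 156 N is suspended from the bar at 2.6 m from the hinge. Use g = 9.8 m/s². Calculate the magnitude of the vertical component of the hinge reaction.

|H_y| ≈ 292 N

Take torques about the hinge: T sin 48° · 3.9 = 49×9.8×1.95 + 156×2.6 = 1342 N·m.
So T = 1342 / (0.7431 × 3.9) = 463.03 N.
ΣF_y = 0: H_y = (49×9.8 + 156) − T sin 48° = 636.2 − 344.1 = 292.1 N.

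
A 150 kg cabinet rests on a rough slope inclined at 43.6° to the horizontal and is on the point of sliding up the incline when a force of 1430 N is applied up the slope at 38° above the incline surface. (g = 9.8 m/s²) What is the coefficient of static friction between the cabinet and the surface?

On the verge of sliding up the incline, friction is at its maximum μN and acts down the slope.
Perpendicular to incline: N = W cos 43.6° − P sin 38° = 1065 − 880.4 = 184.1 N.
Along incline: P cos 38° − μN = W sin 43.6° → μ = −(W sin 43.6° − P cos 38°) / N = 0.6143.

μ ≈ 0.614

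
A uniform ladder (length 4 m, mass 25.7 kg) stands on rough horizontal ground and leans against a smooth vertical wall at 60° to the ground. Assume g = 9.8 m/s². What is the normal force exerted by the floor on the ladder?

N_floor ≈ 252 N

ΣF_y = 0: N_floor = 25.7×9.8 = 251.86 N.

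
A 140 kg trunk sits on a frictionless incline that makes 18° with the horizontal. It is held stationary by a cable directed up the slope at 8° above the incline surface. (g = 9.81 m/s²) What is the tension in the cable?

T ≈ 429 N

Take axes along and perpendicular to the incline. Weight components: W sin 18° = 424.4 N down-slope, W cos 18° = 1306 N into the surface.
Along incline: T cos 8° = W sin 18° → T = 428.6 N.
Perpendicular: N = W cos 18° − T sin 8° = 1247 N.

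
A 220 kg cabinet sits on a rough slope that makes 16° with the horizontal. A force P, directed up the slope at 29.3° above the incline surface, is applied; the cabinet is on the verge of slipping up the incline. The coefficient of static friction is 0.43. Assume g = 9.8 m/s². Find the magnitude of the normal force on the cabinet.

On the verge of sliding up the incline, friction equals μN and acts down the slope.
Perpendicular: N + P sin 29.3° = W cos 16° = 2072 N.
Along incline: P cos 29.3° = W sin 16° + μN  with W sin 16° = 594.3 N.
Solving the pair for P and N: P = 1372 N, N = 1401 N (and f = μN = 602.4 N).

N ≈ 1400 N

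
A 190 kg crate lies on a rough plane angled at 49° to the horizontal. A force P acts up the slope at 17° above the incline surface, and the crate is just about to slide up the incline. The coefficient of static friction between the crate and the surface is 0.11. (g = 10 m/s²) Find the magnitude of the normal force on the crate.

N ≈ 782 N

On the verge of sliding up the incline, friction equals μN and acts down the slope.
Perpendicular: N + P sin 17° = W cos 49° = 1247 N.
Along incline: P cos 17° = W sin 49° + μN  with W sin 49° = 1434 N.
Solving the pair for P and N: P = 1589 N, N = 781.8 N (and f = μN = 86 N).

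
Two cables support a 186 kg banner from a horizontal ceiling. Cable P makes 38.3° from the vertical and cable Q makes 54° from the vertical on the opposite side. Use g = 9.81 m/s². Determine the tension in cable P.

Angles from the horizontal: cable P is 90° − 38.3° = 51.7°, cable Q is 90° − 54° = 36°.
Weight W = 186 × 9.81 = 1825 N acts straight down.
Horizontal: T_P cos 51.7° = T_Q cos 36°  →  T_Q = 0.7661 T_P.
Vertical: T_P sin 51.7° + T_Q sin 36° = 1825.
Substituting the horizontal relation into the vertical equation gives 1.235 T_P = 1825, so T_P = 1477 N.

T_P ≈ 1480 N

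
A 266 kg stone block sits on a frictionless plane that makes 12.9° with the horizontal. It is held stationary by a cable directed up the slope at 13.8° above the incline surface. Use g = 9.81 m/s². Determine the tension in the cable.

Take axes along and perpendicular to the incline. Weight components: W sin 12.9° = 582.6 N down-slope, W cos 12.9° = 2544 N into the surface.
Along incline: T cos 13.8° = W sin 12.9° → T = 599.9 N.
Perpendicular: N = W cos 12.9° − T sin 13.8° = 2401 N.

T ≈ 600 N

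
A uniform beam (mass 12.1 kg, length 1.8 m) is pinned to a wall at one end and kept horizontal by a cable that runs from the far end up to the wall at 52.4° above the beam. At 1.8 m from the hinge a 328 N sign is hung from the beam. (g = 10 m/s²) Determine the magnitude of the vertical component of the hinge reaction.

|H_y| ≈ 60.5 N

Take torques about the hinge: T sin 52.4° · 1.8 = 12.1×10×0.9 + 328×1.8 = 699.3 N·m.
So T = 699.3 / (0.7923 × 1.8) = 490.35 N.
ΣF_y = 0: H_y = (12.1×10 + 328) − T sin 52.4° = 449 − 388.5 = 60.5 N.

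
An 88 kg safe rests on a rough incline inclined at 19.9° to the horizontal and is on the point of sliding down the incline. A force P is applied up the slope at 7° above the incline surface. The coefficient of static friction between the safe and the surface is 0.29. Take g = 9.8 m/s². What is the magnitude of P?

P ≈ 61 N

On the verge of sliding down the incline, friction equals μN and acts up the slope.
Perpendicular: N + P sin 7° = W cos 19.9° = 810.9 N.
Along incline: P cos 7° + μN = W sin 19.9° with W sin 19.9° = 293.5 N.
Solving the pair for P and N: P = 60.99 N, N = 803.5 N (and f = μN = 233 N).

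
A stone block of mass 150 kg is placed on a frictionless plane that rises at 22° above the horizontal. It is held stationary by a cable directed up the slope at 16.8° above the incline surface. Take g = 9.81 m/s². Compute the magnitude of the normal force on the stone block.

N ≈ 1200 N

Take axes along and perpendicular to the incline. Weight components: W sin 22° = 551.2 N down-slope, W cos 22° = 1364 N into the surface.
Along incline: T cos 16.8° = W sin 22° → T = 575.8 N.
Perpendicular: N = W cos 22° − T sin 16.8° = 1198 N.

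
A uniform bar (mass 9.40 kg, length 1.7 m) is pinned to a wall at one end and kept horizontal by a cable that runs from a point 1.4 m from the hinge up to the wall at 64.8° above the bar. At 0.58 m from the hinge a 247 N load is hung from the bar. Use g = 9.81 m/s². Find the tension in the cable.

Take torques about the hinge: T sin 64.8° · 1.4 = 9.40×9.81×0.85 + 247×0.58 = 221.64 N·m.
So T = 221.64 / (0.9048 × 1.4) = 174.97 N.

T ≈ 175 N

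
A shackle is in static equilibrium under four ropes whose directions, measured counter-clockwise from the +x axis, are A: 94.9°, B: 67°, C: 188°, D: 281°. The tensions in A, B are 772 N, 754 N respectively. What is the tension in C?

Resolve: ΣF_x = 772 cos 94.9° + 754 cos 67° + T_C cos 188° + T_D cos 281° = 0.
        ΣF_y = 772 sin 94.9° + 754 sin 67° + T_C sin 188° + T_D sin 281° = 0.
The known terms sum to (228.7, 1463) N, so -0.9903 T_C + 0.1908 T_D = -228.7 and -0.1392 T_C − 0.9816 T_D = -1463.
Solving simultaneously: T_C = 504.4 N, T_D = 1419 N.

T_C ≈ 504 N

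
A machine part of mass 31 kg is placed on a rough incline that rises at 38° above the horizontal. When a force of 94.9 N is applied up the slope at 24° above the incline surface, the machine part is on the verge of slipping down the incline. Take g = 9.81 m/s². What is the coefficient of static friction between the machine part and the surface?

μ ≈ 0.500

On the verge of sliding down the incline, friction is at its maximum μN and acts up the slope.
Perpendicular to incline: N = W cos 38° − P sin 24° = 239.6 − 38.6 = 201 N.
Along incline: P cos 24° + μN = W sin 38° → μ = (W sin 38° − P cos 24°) / N = 0.5001.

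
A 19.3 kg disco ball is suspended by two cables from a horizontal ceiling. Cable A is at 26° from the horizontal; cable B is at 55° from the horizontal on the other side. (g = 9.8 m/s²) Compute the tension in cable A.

T_A ≈ 110 N

Weight W = 19.3 × 9.8 = 189.1 N acts straight down.
Horizontal: T_A cos 26° = T_B cos 55°  →  T_B = 1.567 T_A.
Vertical: T_A sin 26° + T_B sin 55° = 189.1.
Substituting the horizontal relation into the vertical equation gives 1.722 T_A = 189.1, so T_A = 109.8 N.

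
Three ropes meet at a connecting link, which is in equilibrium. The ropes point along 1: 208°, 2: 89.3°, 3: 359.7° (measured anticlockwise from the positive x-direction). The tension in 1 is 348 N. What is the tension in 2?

Resolve: ΣF_x = 348 cos 208° + T_2 cos 89.3° + T_3 cos 359.7° = 0.
        ΣF_y = 348 sin 208° + T_2 sin 89.3° + T_3 sin 359.7° = 0.
The known terms sum to (-307.3, -163.4) N, so 0.0122 T_2 + 1.0000 T_3 = 307.3 and 0.9999 T_2 − 0.0052 T_3 = 163.4.
Solving simultaneously: T_2 = 165 N, T_3 = 305.3 N.

T_2 ≈ 165 N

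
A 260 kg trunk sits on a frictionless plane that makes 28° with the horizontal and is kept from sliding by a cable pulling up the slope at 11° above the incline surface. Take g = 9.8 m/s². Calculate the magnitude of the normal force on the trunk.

N ≈ 2020 N

Take axes along and perpendicular to the incline. Weight components: W sin 28° = 1196 N down-slope, W cos 28° = 2250 N into the surface.
Along incline: T cos 11° = W sin 28° → T = 1219 N.
Perpendicular: N = W cos 28° − T sin 11° = 2017 N.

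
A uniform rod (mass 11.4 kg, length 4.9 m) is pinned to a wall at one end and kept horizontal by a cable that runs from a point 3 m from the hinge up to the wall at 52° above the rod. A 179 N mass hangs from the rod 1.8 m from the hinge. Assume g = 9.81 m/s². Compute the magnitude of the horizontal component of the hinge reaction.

H_x ≈ 155 N

Take torques about the hinge: T sin 52° · 3 = 11.4×9.81×2.45 + 179×1.8 = 596.19 N·m.
So T = 596.19 / (0.7880 × 3) = 252.19 N.
ΣF_x = 0: H_x = T cos 52° = 155.27 N.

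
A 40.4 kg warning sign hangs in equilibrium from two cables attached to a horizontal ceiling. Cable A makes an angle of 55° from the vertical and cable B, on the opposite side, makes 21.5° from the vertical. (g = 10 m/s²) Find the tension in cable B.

T_B ≈ 340 N

Angles from the horizontal: cable A is 90° − 55° = 35°, cable B is 90° − 21.5° = 68.5°.
Weight W = 40.4 × 10 = 404 N acts straight down.
Horizontal: T_A cos 35° = T_B cos 68.5°  →  T_A = 0.4474 T_B.
Vertical: T_A sin 35° + T_B sin 68.5° = 404.
Substituting the horizontal relation into the vertical equation gives 1.187 T_B = 404, so T_B = 340.3 N.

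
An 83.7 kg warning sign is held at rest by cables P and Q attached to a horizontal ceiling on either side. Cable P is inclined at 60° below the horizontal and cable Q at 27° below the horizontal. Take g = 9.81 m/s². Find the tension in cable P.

Weight W = 83.7 × 9.81 = 821.1 N acts straight down.
Horizontal: T_P cos 60° = T_Q cos 27°  →  T_Q = 0.5612 T_P.
Vertical: T_P sin 60° + T_Q sin 27° = 821.1.
Substituting the horizontal relation into the vertical equation gives 1.121 T_P = 821.1, so T_P = 732.6 N.

T_P ≈ 733 N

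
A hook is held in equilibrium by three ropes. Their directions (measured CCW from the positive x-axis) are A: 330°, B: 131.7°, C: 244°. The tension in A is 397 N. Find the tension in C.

T_C ≈ 135 N

Resolve: ΣF_x = 397 cos 330° + T_B cos 131.7° + T_C cos 244° = 0.
        ΣF_y = 397 sin 330° + T_B sin 131.7° + T_C sin 244° = 0.
The known terms sum to (343.8, -198.5) N, so -0.6652 T_B − 0.4384 T_C = -343.8 and 0.7466 T_B − 0.8988 T_C = 198.5.
Solving simultaneously: T_B = 428 N, T_C = 134.7 N.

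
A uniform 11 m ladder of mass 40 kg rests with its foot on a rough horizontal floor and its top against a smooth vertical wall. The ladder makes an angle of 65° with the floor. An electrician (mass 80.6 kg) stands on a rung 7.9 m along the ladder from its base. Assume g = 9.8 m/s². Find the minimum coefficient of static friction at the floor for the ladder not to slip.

ΣF_y = 0: N_floor = 40×9.8 + 80.6×9.8 = 1181.9 N.
Torques about the foot: N_wall · 11 sin 65° = 40×9.8×5.5 cos 65° + 80.6×9.8×7.9 cos 65° → N_wall = 355.92 N.
ΣF_x = 0: f_floor = N_wall = 355.92 N.
μ_min = f_floor / N_floor = 355.92 / 1181.9 = 0.3011.

μ_min ≈ 0.301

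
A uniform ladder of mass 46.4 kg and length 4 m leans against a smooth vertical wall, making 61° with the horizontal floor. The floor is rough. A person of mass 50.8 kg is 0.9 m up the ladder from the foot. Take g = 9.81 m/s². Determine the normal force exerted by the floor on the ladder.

ΣF_y = 0: N_floor = 46.4×9.81 + 50.8×9.81 = 953.53 N.

N_floor ≈ 954 N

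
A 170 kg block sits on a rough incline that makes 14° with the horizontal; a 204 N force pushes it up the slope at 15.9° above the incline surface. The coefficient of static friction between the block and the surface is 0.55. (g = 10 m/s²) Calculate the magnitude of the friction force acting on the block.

Axes along / perpendicular to the incline. W sin 14° = 411.3 N down-slope; W cos 14° = 1650 N into the surface.
Perpendicular: N = W cos 14° − P sin 15.9° = 1650 − 55.89 = 1594 N.
Along incline: P cos 15.9° + f = W sin 14° (friction acts up-slope) → f = 411.3 − 196.2 = 215.1 N.
|f| = 215.1 N ≤ μN = 876.5 N, so the block is indeed static.

f ≈ 215 N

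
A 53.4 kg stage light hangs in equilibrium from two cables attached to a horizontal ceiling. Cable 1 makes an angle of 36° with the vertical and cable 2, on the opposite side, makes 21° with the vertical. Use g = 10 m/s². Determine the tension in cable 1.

T_1 ≈ 228 N

Angles from the horizontal: cable 1 is 90° − 36° = 54°, cable 2 is 90° − 21° = 69°.
Weight W = 53.4 × 10 = 534 N acts straight down.
Horizontal: T_1 cos 54° = T_2 cos 69°  →  T_2 = 1.64 T_1.
Vertical: T_1 sin 54° + T_2 sin 69° = 534.
Substituting the horizontal relation into the vertical equation gives 2.34 T_1 = 534, so T_1 = 228.2 N.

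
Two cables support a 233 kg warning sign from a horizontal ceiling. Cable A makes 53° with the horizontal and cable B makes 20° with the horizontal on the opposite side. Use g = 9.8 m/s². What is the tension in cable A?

Weight W = 233 × 9.8 = 2283 N acts straight down.
Horizontal: T_A cos 53° = T_B cos 20°  →  T_B = 0.6404 T_A.
Vertical: T_A sin 53° + T_B sin 20° = 2283.
Substituting the horizontal relation into the vertical equation gives 1.018 T_A = 2283, so T_A = 2244 N.

T_A ≈ 2240 N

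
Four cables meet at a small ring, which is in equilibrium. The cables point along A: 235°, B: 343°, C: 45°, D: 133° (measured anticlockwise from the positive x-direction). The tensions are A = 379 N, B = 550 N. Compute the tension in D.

Resolve: ΣF_x = 379 cos 235° + 550 cos 343° + T_C cos 45° + T_D cos 133° = 0.
        ΣF_y = 379 sin 235° + 550 sin 343° + T_C sin 45° + T_D sin 133° = 0.
The known terms sum to (308.6, -471.3) N, so 0.7071 T_C − 0.6820 T_D = -308.6 and 0.7071 T_C + 0.7314 T_D = 471.3.
Solving simultaneously: T_C = 95.78 N, T_D = 551.8 N.

T_D ≈ 552 N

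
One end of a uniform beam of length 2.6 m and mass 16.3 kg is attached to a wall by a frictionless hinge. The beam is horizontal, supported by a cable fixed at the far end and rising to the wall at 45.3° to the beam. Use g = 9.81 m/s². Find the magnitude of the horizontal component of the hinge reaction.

Take torques about the hinge: T sin 45.3° · 2.6 = 16.3×9.81×1.3 = 207.87 N·m.
So T = 207.87 / (0.7108 × 2.6) = 112.48 N.
ΣF_x = 0: H_x = T cos 45.3° = 79.119 N.

H_x ≈ 79.1 N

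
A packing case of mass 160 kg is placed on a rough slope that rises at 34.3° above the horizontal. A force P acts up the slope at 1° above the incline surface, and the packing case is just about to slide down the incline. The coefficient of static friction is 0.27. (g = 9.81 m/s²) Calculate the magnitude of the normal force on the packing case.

N ≈ 1290 N

On the verge of sliding down the incline, friction equals μN and acts up the slope.
Perpendicular: N + P sin 1° = W cos 34.3° = 1297 N.
Along incline: P cos 1° + μN = W sin 34.3° with W sin 34.3° = 884.5 N.
Solving the pair for P and N: P = 537 N, N = 1287 N (and f = μN = 347.6 N).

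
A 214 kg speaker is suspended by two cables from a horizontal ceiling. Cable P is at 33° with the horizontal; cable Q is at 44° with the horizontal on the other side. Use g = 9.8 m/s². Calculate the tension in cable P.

Weight W = 214 × 9.8 = 2097 N acts straight down.
Horizontal: T_P cos 33° = T_Q cos 44°  →  T_Q = 1.166 T_P.
Vertical: T_P sin 33° + T_Q sin 44° = 2097.
Substituting the horizontal relation into the vertical equation gives 1.355 T_P = 2097, so T_P = 1548 N.

T_P ≈ 1550 N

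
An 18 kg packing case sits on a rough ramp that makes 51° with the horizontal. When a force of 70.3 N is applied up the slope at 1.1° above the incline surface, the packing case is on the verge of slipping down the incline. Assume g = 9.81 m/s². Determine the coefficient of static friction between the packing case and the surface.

μ ≈ 0.610

On the verge of sliding down the incline, friction is at its maximum μN and acts up the slope.
Perpendicular to incline: N = W cos 51° − P sin 1.1° = 111.1 − 1.35 = 109.8 N.
Along incline: P cos 1.1° + μN = W sin 51° → μ = (W sin 51° − P cos 1.1°) / N = 0.6098.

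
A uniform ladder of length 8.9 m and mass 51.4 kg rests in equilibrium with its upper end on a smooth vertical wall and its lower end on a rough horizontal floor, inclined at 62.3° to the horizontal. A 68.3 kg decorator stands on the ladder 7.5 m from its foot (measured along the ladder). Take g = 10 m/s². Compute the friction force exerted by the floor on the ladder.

f ≈ 437 N

Torques about the foot: N_wall · 8.9 sin 62.3° = 51.4×10×4.45 cos 62.3° + 68.3×10×7.5 cos 62.3° → N_wall = 437.1 N.
ΣF_x = 0: f_floor = N_wall = 437.1 N.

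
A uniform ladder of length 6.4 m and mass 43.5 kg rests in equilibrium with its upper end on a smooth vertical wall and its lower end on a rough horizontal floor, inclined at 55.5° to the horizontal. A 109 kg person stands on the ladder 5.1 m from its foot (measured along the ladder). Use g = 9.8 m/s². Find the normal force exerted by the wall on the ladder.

N_wall ≈ 732 N

Torques about the foot: N_wall · 6.4 sin 55.5° = 43.5×9.8×3.2 cos 55.5° + 109×9.8×5.1 cos 55.5° → N_wall = 731.52 N.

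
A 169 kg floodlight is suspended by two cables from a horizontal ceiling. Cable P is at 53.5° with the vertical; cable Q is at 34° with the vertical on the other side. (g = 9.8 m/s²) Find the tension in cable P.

T_P ≈ 927 N

Angles from the horizontal: cable P is 90° − 53.5° = 36.5°, cable Q is 90° − 34° = 56°.
Weight W = 169 × 9.8 = 1656 N acts straight down.
Horizontal: T_P cos 36.5° = T_Q cos 56°  →  T_Q = 1.438 T_P.
Vertical: T_P sin 36.5° + T_Q sin 56° = 1656.
Substituting the horizontal relation into the vertical equation gives 1.787 T_P = 1656, so T_P = 927 N.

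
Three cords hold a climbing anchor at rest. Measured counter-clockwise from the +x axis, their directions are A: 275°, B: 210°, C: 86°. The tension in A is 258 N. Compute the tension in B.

T_B ≈ 48.7 N

Resolve: ΣF_x = 258 cos 275° + T_B cos 210° + T_C cos 86° = 0.
        ΣF_y = 258 sin 275° + T_B sin 210° + T_C sin 86° = 0.
The known terms sum to (22.49, -257) N, so -0.8660 T_B + 0.0698 T_C = -22.49 and -0.5000 T_B + 0.9976 T_C = 257.
Solving simultaneously: T_B = 48.68 N, T_C = 282 N.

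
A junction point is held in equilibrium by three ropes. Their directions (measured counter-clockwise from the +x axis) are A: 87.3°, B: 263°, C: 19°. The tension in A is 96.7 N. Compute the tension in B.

T_B ≈ 100 N

Resolve: ΣF_x = 96.7 cos 87.3° + T_B cos 263° + T_C cos 19° = 0.
        ΣF_y = 96.7 sin 87.3° + T_B sin 263° + T_C sin 19° = 0.
The known terms sum to (4.555, 96.59) N, so -0.1219 T_B + 0.9455 T_C = -4.555 and -0.9925 T_B + 0.3256 T_C = -96.59.
Solving simultaneously: T_B = 99.96 N, T_C = 8.067 N.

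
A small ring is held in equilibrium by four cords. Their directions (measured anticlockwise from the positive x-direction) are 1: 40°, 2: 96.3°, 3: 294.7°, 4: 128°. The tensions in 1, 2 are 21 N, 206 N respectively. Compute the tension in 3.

T_3 ≈ 562 N

Resolve: ΣF_x = 21 cos 40° + 206 cos 96.3° + T_3 cos 294.7° + T_4 cos 128° = 0.
        ΣF_y = 21 sin 40° + 206 sin 96.3° + T_3 sin 294.7° + T_4 sin 128° = 0.
The known terms sum to (-6.518, 218.3) N, so 0.4179 T_3 − 0.6157 T_4 = 6.518 and -0.9085 T_3 + 0.7880 T_4 = -218.3.
Solving simultaneously: T_3 = 561.8 N, T_4 = 370.7 N.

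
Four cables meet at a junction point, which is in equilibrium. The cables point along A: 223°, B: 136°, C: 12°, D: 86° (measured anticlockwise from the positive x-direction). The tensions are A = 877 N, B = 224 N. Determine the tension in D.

T_D ≈ 277 N

Resolve: ΣF_x = 877 cos 223° + 224 cos 136° + T_C cos 12° + T_D cos 86° = 0.
        ΣF_y = 877 sin 223° + 224 sin 136° + T_C sin 12° + T_D sin 86° = 0.
The known terms sum to (-802.5, -442.5) N, so 0.9781 T_C + 0.0698 T_D = 802.5 and 0.2079 T_C + 0.9976 T_D = 442.5.
Solving simultaneously: T_C = 800.7 N, T_D = 276.7 N.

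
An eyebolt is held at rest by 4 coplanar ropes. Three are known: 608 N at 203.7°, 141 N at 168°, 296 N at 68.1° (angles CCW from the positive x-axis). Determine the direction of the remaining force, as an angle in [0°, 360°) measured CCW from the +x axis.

θ ≈ 354°

Sum the known components: ΣF_x = -584.2 N, ΣF_y = 59.57 N.
For equilibrium the remaining force must supply (−ΣF_x, −ΣF_y) = (584.2, -59.57) N.
Magnitude = √((584.2)² + (-59.57)²) = 587.3 N; direction = atan2(-59.57, 584.2) = 354.2°.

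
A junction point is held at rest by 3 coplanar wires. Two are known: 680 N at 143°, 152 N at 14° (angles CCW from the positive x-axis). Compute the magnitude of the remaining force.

Sum the known components: ΣF_x = -395.6 N, ΣF_y = 446 N.
For equilibrium the remaining force must supply (−ΣF_x, −ΣF_y) = (395.6, -446) N.
Magnitude = √((395.6)² + (-446)²) = 596.2 N; direction = atan2(-446, 395.6) = 311.6°.

F ≈ 596 N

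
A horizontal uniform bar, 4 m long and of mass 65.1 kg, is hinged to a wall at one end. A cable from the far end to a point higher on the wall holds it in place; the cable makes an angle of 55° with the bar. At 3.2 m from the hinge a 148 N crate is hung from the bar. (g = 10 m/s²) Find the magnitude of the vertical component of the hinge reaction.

|H_y| ≈ 355 N

Take torques about the hinge: T sin 55° · 4 = 65.1×10×2 + 148×3.2 = 1775.6 N·m.
So T = 1775.6 / (0.8192 × 4) = 541.9 N.
ΣF_y = 0: H_y = (65.1×10 + 148) − T sin 55° = 799 − 443.9 = 355.1 N.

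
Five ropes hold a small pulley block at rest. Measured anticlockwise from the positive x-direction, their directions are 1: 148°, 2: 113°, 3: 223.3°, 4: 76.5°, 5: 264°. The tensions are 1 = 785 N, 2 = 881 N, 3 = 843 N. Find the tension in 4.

Resolve: ΣF_x = 785 cos 148° + 881 cos 113° + 843 cos 223.3° + T_4 cos 76.5° + T_5 cos 264° = 0.
        ΣF_y = 785 sin 148° + 881 sin 113° + 843 sin 223.3° + T_4 sin 76.5° + T_5 sin 264° = 0.
The known terms sum to (-1623, 648.8) N, so 0.2334 T_4 − 0.1045 T_5 = 1623 and 0.9724 T_4 − 0.9945 T_5 = -648.8.
Solving simultaneously: T_4 = 12890 N, T_5 = 13250 N.

T_4 ≈ 12900 N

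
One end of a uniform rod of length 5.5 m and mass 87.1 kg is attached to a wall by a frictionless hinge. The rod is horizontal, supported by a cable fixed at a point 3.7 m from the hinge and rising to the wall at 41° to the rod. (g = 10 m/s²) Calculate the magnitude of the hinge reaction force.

|H| ≈ 778 N

Take torques about the hinge: T sin 41° · 3.7 = 87.1×10×2.75 = 2395.2 N·m.
So T = 2395.2 / (0.6561 × 3.7) = 986.75 N.
ΣF_x = 0: H_x = T cos 41° = 744.71 N.
ΣF_y = 0: H_y = (87.1×10) − T sin 41° = 871 − 647.36 = 223.64 N.
|H| = √(H_x² + H_y²) = √((744.71)² + (223.64)²) = 777.56 N.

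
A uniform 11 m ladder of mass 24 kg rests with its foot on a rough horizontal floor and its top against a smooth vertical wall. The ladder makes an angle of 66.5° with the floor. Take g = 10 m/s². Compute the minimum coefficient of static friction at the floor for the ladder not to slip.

ΣF_y = 0: N_floor = 24×10 = 240 N.
Torques about the foot: N_wall · 11 sin 66.5° = 24×10×5.5 cos 66.5° → N_wall = 52.177 N.
ΣF_x = 0: f_floor = N_wall = 52.177 N.
μ_min = f_floor / N_floor = 52.177 / 240 = 0.2174.

μ_min ≈ 0.217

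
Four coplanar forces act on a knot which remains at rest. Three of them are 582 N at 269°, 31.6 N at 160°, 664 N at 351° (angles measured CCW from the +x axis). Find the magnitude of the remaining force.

F ≈ 914 N

Sum the known components: ΣF_x = 616 N, ΣF_y = -675 N.
For equilibrium the remaining force must supply (−ΣF_x, −ΣF_y) = (-616, 675) N.
Magnitude = √((-616)² + (675)²) = 913.8 N; direction = atan2(675, -616) = 132.4°.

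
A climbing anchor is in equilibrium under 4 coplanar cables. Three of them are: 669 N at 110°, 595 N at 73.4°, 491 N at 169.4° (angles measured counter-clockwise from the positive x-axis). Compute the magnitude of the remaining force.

Sum the known components: ΣF_x = -541.4 N, ΣF_y = 1289 N.
For equilibrium the remaining force must supply (−ΣF_x, −ΣF_y) = (541.4, -1289) N.
Magnitude = √((541.4)² + (-1289)²) = 1398 N; direction = atan2(-1289, 541.4) = 292.8°.

F ≈ 1400 N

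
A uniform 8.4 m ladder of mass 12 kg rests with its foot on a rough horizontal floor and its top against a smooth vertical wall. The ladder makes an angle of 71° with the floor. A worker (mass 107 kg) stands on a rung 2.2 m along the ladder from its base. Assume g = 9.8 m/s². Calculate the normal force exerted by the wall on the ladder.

N_wall ≈ 115 N

Torques about the foot: N_wall · 8.4 sin 71° = 12×9.8×4.2 cos 71° + 107×9.8×2.2 cos 71° → N_wall = 114.81 N.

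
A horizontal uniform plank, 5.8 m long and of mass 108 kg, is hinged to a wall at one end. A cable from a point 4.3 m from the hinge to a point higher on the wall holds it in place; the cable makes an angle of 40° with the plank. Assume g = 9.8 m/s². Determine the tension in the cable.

T ≈ 1110 N

Take torques about the hinge: T sin 40° · 4.3 = 108×9.8×2.9 = 3069.4 N·m.
So T = 3069.4 / (0.6428 × 4.3) = 1110.5 N.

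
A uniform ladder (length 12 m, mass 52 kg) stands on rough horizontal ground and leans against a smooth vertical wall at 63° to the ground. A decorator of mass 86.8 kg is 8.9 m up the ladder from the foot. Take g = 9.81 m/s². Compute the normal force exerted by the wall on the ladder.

Torques about the foot: N_wall · 12 sin 63° = 52×9.81×6 cos 63° + 86.8×9.81×8.9 cos 63° → N_wall = 451.74 N.

N_wall ≈ 452 N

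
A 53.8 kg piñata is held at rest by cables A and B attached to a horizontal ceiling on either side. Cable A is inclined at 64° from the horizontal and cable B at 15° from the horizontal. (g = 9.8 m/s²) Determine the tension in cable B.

T_B ≈ 235 N

Weight W = 53.8 × 9.8 = 527.2 N acts straight down.
Horizontal: T_A cos 64° = T_B cos 15°  →  T_A = 2.203 T_B.
Vertical: T_A sin 64° + T_B sin 15° = 527.2.
Substituting the horizontal relation into the vertical equation gives 2.239 T_B = 527.2, so T_B = 235.5 N.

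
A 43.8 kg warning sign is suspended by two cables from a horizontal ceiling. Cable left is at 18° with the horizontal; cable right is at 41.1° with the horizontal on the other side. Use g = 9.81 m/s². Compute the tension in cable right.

Weight W = 43.8 × 9.81 = 429.7 N acts straight down.
Horizontal: T_left cos 18° = T_right cos 41.1°  →  T_left = 0.7923 T_right.
Vertical: T_left sin 18° + T_right sin 41.1° = 429.7.
Substituting the horizontal relation into the vertical equation gives 0.9022 T_right = 429.7, so T_right = 476.2 N.

T_right ≈ 476 N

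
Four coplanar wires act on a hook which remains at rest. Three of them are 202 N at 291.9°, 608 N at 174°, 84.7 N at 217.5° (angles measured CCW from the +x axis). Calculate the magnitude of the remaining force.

Sum the known components: ΣF_x = -596.5 N, ΣF_y = -175.4 N.
For equilibrium the remaining force must supply (−ΣF_x, −ΣF_y) = (596.5, 175.4) N.
Magnitude = √((596.5)² + (175.4)²) = 621.8 N; direction = atan2(175.4, 596.5) = 16.4°.

F ≈ 622 N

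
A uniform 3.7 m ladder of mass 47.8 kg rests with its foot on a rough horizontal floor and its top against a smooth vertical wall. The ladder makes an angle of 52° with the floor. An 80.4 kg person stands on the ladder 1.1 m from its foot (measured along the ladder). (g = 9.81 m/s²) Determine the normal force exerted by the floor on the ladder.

ΣF_y = 0: N_floor = 47.8×9.81 + 80.4×9.81 = 1257.6 N.

N_floor ≈ 1260 N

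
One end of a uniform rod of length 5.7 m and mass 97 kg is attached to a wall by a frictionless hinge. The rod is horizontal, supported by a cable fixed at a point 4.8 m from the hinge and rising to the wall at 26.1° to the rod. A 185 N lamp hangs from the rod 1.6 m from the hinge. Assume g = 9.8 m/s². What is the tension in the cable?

Take torques about the hinge: T sin 26.1° · 4.8 = 97×9.8×2.85 + 185×1.6 = 3005.2 N·m.
So T = 3005.2 / (0.4399 × 4.8) = 1423.1 N.

T ≈ 1420 N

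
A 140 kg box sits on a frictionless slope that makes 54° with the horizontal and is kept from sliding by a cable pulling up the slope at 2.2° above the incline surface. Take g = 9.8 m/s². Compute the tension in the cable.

Take axes along and perpendicular to the incline. Weight components: W sin 54° = 1110 N down-slope, W cos 54° = 806.4 N into the surface.
Along incline: T cos 2.2° = W sin 54° → T = 1111 N.
Perpendicular: N = W cos 54° − T sin 2.2° = 763.8 N.

T ≈ 1110 N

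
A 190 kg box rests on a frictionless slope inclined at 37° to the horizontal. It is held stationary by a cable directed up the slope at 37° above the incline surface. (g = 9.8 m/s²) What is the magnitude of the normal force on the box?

Take axes along and perpendicular to the incline. Weight components: W sin 37° = 1121 N down-slope, W cos 37° = 1487 N into the surface.
Along incline: T cos 37° = W sin 37° → T = 1403 N.
Perpendicular: N = W cos 37° − T sin 37° = 642.6 N.

N ≈ 643 N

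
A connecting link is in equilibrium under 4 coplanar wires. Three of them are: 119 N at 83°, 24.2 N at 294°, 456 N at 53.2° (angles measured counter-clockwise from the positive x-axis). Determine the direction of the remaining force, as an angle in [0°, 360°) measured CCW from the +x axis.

Sum the known components: ΣF_x = 297.5 N, ΣF_y = 461.1 N.
For equilibrium the remaining force must supply (−ΣF_x, −ΣF_y) = (-297.5, -461.1) N.
Magnitude = √((-297.5)² + (-461.1)²) = 548.8 N; direction = atan2(-461.1, -297.5) = 237.2°.

θ ≈ 237°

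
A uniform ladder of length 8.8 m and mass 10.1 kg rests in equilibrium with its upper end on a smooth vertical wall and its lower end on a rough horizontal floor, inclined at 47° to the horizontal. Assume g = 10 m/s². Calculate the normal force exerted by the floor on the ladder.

N_floor ≈ 101 N

ΣF_y = 0: N_floor = 10.1×10 = 101 N.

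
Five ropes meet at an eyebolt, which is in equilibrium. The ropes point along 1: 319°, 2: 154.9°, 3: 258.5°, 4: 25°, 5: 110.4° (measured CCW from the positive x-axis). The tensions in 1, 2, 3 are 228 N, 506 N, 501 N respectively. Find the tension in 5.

T_5 ≈ 224 N

Resolve: ΣF_x = 228 cos 319° + 506 cos 154.9° + 501 cos 258.5° + T_4 cos 25° + T_5 cos 110.4° = 0.
        ΣF_y = 228 sin 319° + 506 sin 154.9° + 501 sin 258.5° + T_4 sin 25° + T_5 sin 110.4° = 0.
The known terms sum to (-386, -425.9) N, so 0.9063 T_4 − 0.3486 T_5 = 386 and 0.4226 T_4 + 0.9373 T_5 = 425.9.
Solving simultaneously: T_4 = 511.9 N, T_5 = 223.6 N.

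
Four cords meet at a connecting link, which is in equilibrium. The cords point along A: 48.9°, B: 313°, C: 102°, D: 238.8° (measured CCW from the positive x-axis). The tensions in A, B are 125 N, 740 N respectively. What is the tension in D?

T_D ≈ 703 N

Resolve: ΣF_x = 125 cos 48.9° + 740 cos 313° + T_C cos 102° + T_D cos 238.8° = 0.
        ΣF_y = 125 sin 48.9° + 740 sin 313° + T_C sin 102° + T_D sin 238.8° = 0.
The known terms sum to (586.9, -447) N, so -0.2079 T_C − 0.5180 T_D = -586.9 and 0.9781 T_C − 0.8554 T_D = 447.
Solving simultaneously: T_C = 1072 N, T_D = 702.8 N.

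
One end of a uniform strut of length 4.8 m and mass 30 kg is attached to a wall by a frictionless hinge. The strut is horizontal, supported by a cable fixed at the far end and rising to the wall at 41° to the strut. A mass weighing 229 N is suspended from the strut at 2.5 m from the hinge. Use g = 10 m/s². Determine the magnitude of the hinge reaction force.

Take torques about the hinge: T sin 41° · 4.8 = 30×10×2.4 + 229×2.5 = 1292.5 N·m.
So T = 1292.5 / (0.6561 × 4.8) = 410.44 N.
ΣF_x = 0: H_x = T cos 41° = 309.76 N.
ΣF_y = 0: H_y = (30×10 + 229) − T sin 41° = 529 − 269.27 = 259.73 N.
|H| = √(H_x² + H_y²) = √((309.76)² + (259.73)²) = 404.24 N.

|H| ≈ 404 N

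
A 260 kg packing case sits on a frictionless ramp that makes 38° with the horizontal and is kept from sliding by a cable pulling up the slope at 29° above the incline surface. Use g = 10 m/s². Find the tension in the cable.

T ≈ 1830 N

Take axes along and perpendicular to the incline. Weight components: W sin 38° = 1601 N down-slope, W cos 38° = 2049 N into the surface.
Along incline: T cos 29° = W sin 38° → T = 1830 N.
Perpendicular: N = W cos 38° − T sin 29° = 1162 N.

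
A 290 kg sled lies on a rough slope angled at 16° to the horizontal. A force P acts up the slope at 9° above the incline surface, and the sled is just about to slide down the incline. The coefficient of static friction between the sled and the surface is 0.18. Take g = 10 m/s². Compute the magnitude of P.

P ≈ 310 N

On the verge of sliding down the incline, friction equals μN and acts up the slope.
Perpendicular: N + P sin 9° = W cos 16° = 2788 N.
Along incline: P cos 9° + μN = W sin 16° with W sin 16° = 799.3 N.
Solving the pair for P and N: P = 310.1 N, N = 2739 N (and f = μN = 493 N).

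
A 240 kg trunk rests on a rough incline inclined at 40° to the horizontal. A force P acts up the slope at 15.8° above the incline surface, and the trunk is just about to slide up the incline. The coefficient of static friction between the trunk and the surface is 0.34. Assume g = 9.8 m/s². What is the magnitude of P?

P ≈ 2010 N

On the verge of sliding up the incline, friction equals μN and acts down the slope.
Perpendicular: N + P sin 15.8° = W cos 40° = 1802 N.
Along incline: P cos 15.8° = W sin 40° + μN  with W sin 40° = 1512 N.
Solving the pair for P and N: P = 2014 N, N = 1253 N (and f = μN = 426.1 N).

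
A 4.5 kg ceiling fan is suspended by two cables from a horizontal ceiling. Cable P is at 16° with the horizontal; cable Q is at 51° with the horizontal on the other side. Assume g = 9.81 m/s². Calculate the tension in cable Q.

T_Q ≈ 46.1 N

Weight W = 4.5 × 9.81 = 44.15 N acts straight down.
Horizontal: T_P cos 16° = T_Q cos 51°  →  T_P = 0.6547 T_Q.
Vertical: T_P sin 16° + T_Q sin 51° = 44.15.
Substituting the horizontal relation into the vertical equation gives 0.9576 T_Q = 44.15, so T_Q = 46.1 N.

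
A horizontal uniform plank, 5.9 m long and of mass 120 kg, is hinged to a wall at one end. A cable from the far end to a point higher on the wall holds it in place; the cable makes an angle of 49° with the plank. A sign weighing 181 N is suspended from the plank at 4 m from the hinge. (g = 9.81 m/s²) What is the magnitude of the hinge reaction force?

Take torques about the hinge: T sin 49° · 5.9 = 120×9.81×2.95 + 181×4 = 4196.7 N·m.
So T = 4196.7 / (0.7547 × 5.9) = 942.5 N.
ΣF_x = 0: H_x = T cos 49° = 618.33 N.
ΣF_y = 0: H_y = (120×9.81 + 181) − T sin 49° = 1358.2 − 711.31 = 646.89 N.
|H| = √(H_x² + H_y²) = √((618.33)² + (646.89)²) = 894.87 N.

|H| ≈ 895 N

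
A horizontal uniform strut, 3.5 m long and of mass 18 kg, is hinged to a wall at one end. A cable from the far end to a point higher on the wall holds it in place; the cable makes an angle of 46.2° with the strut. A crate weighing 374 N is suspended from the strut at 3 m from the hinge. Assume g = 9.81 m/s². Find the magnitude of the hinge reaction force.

|H| ≈ 417 N

Take torques about the hinge: T sin 46.2° · 3.5 = 18×9.81×1.75 + 374×3 = 1431 N·m.
So T = 1431 / (0.7218 × 3.5) = 566.48 N.
ΣF_x = 0: H_x = T cos 46.2° = 392.08 N.
ΣF_y = 0: H_y = (18×9.81 + 374) − T sin 46.2° = 550.58 − 408.86 = 141.72 N.
|H| = √(H_x² + H_y²) = √((392.08)² + (141.72)²) = 416.91 N.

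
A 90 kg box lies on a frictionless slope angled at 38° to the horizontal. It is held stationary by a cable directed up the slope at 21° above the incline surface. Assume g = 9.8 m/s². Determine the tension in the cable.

T ≈ 582 N

Take axes along and perpendicular to the incline. Weight components: W sin 38° = 543 N down-slope, W cos 38° = 695 N into the surface.
Along incline: T cos 21° = W sin 38° → T = 581.6 N.
Perpendicular: N = W cos 38° − T sin 21° = 486.6 N.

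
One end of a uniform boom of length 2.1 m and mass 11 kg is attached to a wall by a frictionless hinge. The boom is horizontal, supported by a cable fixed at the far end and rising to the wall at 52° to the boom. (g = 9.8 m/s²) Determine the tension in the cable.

Take torques about the hinge: T sin 52° · 2.1 = 11×9.8×1.05 = 113.19 N·m.
So T = 113.19 / (0.7880 × 2.1) = 68.4 N.

T ≈ 68.4 N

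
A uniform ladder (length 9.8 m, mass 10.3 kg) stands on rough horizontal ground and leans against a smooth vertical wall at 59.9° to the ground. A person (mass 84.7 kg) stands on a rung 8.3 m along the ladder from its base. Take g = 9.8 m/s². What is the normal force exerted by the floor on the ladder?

N_floor ≈ 931 N

ΣF_y = 0: N_floor = 10.3×9.8 + 84.7×9.8 = 931 N.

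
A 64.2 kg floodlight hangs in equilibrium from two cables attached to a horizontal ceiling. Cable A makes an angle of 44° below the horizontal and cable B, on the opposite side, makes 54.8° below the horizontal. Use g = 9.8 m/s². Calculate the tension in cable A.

T_A ≈ 367 N

Weight W = 64.2 × 9.8 = 629.2 N acts straight down.
Horizontal: T_A cos 44° = T_B cos 54.8°  →  T_B = 1.248 T_A.
Vertical: T_A sin 44° + T_B sin 54.8° = 629.2.
Substituting the horizontal relation into the vertical equation gives 1.714 T_A = 629.2, so T_A = 367 N.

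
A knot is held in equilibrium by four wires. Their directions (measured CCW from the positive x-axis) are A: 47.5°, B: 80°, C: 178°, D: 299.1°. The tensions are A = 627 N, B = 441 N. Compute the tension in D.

T_D ≈ 1070 N

Resolve: ΣF_x = 627 cos 47.5° + 441 cos 80° + T_C cos 178° + T_D cos 299.1° = 0.
        ΣF_y = 627 sin 47.5° + 441 sin 80° + T_C sin 178° + T_D sin 299.1° = 0.
The known terms sum to (500.2, 896.6) N, so -0.9994 T_C + 0.4863 T_D = -500.2 and 0.0349 T_C − 0.8738 T_D = -896.6.
Solving simultaneously: T_C = 1020 N, T_D = 1067 N.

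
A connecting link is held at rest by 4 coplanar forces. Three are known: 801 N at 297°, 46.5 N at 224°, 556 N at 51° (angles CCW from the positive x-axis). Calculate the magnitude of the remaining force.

Sum the known components: ΣF_x = 680.1 N, ΣF_y = -313.9 N.
For equilibrium the remaining force must supply (−ΣF_x, −ΣF_y) = (-680.1, 313.9) N.
Magnitude = √((-680.1)² + (313.9)²) = 749 N; direction = atan2(313.9, -680.1) = 155.2°.

F ≈ 749 N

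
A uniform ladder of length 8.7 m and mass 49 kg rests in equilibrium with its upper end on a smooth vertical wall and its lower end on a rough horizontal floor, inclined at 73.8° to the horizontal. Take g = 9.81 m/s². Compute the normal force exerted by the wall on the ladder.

N_wall ≈ 69.8 N

Torques about the foot: N_wall · 8.7 sin 73.8° = 49×9.81×4.35 cos 73.8° → N_wall = 69.827 N.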